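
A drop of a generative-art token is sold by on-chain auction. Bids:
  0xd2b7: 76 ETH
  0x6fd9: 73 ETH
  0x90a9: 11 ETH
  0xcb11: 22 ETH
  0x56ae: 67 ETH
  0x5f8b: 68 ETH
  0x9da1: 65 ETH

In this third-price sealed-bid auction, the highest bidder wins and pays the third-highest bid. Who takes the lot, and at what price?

Third-price sealed-bid auction: the highest bidder wins and pays the third-highest bid.
Sorting bids: 76 (0xd2b7) > 73 (0x6fd9) > 68 (0x5f8b) > 67 (0x56ae) > 65 (0x9da1) > 22 (0xcb11) > …
0xd2b7 is highest; pays the third-highest bid, 68 ETH.

0xd2b7 pays 68 ETH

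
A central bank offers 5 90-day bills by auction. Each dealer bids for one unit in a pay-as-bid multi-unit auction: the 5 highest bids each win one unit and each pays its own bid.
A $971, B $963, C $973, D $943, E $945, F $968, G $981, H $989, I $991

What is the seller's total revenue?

Total revenue: $4,905

Bids ranked high→low: 991 (I), 989 (H), 981 (G), 973 (C), 971 (A), 968 (F), 963 (B), …
The 5 highest are I, H, G, C, A.
Total revenue = 991 + 989 + 981 + 973 + 971 = $4,905.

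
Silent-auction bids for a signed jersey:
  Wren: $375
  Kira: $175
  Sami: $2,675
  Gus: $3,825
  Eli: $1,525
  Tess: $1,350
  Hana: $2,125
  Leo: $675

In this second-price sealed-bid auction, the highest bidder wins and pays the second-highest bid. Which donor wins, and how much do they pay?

Sorting bids: 3,825 (Gus) > 2,675 (Sami) > 2,125 (Hana) > 1,525 (Eli) > 1,350 (Tess) > 675 (Leo) > …
Gus wins with the highest bid; price is set by the runner-up at $2,675.

Gus pays $2,675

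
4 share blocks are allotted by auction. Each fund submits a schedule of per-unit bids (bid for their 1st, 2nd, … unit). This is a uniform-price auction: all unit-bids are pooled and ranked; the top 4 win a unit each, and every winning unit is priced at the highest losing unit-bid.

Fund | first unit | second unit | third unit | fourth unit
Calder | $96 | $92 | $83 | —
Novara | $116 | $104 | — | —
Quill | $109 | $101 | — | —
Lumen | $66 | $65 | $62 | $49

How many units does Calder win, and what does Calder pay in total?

Pooled unit-bids ranked (top 4): 116 (Novara-1), 109 (Quill-1), 104 (Novara-2), 101 (Quill-2)
Highest rejected unit-bid = $96.
Calder wins 0 unit(s) at $96 each.

Calder: 0 units, pays $0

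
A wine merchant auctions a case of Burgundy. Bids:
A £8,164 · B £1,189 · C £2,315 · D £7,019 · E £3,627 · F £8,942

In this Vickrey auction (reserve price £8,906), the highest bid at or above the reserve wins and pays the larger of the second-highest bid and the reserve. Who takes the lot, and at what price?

Sorting bids: 8,942 (F) > 8,164 (A) > 7,019 (D) > 3,627 (E) > 2,315 (C) > 1,189 (B)
Highest eligible bid: F at £8,942.
max(second-highest £8,164, reserve £8,906) = £8,906.

F pays £8,906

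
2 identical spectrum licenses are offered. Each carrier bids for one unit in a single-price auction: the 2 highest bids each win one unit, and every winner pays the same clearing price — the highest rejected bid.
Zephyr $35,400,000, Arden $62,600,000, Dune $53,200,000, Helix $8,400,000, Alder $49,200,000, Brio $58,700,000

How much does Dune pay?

Ordering the bids: 62,600,000 (Arden), 58,700,000 (Brio), 53,200,000 (Dune), 49,200,000 (Alder), …
The 2 highest are Arden, Brio.
Clearing price = highest rejected bid = $53,200,000.
Dune does not win → pays $0.

Dune pays $0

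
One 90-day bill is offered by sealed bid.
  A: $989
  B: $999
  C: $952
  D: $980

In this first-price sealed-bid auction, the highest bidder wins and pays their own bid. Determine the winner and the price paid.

B pays $999

Sorting bids: 999 (B) > 989 (A) > 980 (D) > 952 (C)
B has the highest bid and pays exactly that: $999.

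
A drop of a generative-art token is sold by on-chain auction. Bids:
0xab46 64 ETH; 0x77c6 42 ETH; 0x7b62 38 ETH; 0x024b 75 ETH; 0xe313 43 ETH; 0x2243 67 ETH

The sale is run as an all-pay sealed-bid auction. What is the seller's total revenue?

Bids ranked: 75 (0x024b) > 67 (0x2243) > 64 (0xab46) > 43 (0xe313) > 42 (0x77c6) > 38 (0x7b62)
Every bidder forfeits their bid regardless of winning.
Revenue = 64 + 42 + 38 + 75 + 43 + 67 = 329 ETH.

Total revenue: 329 ETH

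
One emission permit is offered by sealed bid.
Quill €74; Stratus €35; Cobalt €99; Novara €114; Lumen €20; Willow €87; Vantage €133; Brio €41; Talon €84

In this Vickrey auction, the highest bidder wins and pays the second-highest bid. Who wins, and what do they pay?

Sorting bids: 133 (Vantage) > 114 (Novara) > 99 (Cobalt) > 87 (Willow) > 84 (Talon) > 74 (Quill) > …
Vantage is highest; pays the second-highest bid, €114.

Vantage pays €114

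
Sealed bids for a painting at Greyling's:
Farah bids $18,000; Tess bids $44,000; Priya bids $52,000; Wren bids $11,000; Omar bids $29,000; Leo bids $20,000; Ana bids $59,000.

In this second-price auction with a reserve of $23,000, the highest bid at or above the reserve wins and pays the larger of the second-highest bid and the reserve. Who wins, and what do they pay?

Ana pays $52,000

Second-price auction with a reserve of $23,000: the highest bid at or above the reserve wins and pays the larger of the second-highest bid and the reserve.
Sorting bids: 59,000 (Ana) > 52,000 (Priya) > 44,000 (Tess) > 29,000 (Omar) > 20,000 (Leo) > 18,000 (Farah) > …
Ana has the top bid at or above the reserve ($59,000).
Second-highest bid $52,000 exceeds the reserve $23,000 → payment $52,000.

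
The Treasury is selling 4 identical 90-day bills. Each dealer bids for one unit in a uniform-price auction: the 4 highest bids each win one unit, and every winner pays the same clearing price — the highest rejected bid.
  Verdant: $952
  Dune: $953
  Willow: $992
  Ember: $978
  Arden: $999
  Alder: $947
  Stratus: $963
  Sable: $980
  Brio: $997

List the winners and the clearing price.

Arden, Brio, Willow, Sable; each pays $978

Bids ranked high→low: 999 (Arden), 997 (Brio), 992 (Willow), 980 (Sable), 978 (Ember), 963 (Stratus), …
Winners (4 units): Arden, Brio, Willow, Sable.
Clearing price = highest rejected bid = $978.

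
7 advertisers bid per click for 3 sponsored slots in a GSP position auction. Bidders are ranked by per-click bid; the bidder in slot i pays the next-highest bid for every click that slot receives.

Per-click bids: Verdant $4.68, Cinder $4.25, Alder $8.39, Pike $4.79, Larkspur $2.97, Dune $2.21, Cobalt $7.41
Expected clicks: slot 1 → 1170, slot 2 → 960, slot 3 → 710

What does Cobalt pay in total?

Ranked by bid: $8.39 (Alder) > $7.41 (Cobalt) > $4.79 (Pike) > $4.68 (Verdant) > …
Cobalt holds slot 2 → pays next bid $4.79 × 960 clicks = $4598.40.

Cobalt pays $4598.40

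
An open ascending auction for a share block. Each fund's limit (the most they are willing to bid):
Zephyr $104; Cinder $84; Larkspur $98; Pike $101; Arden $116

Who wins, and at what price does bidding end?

Arden wins at $104

Rule: the price rises until one bidder remains; the winner pays the price at which the last rival dropped out.
Limits in order: 116 (Arden) > 104 (Zephyr) > 101 (Pike) > 98 (Larkspur) > 84 (Cinder)
Bidding ends when Zephyr exits at $104; Arden takes it.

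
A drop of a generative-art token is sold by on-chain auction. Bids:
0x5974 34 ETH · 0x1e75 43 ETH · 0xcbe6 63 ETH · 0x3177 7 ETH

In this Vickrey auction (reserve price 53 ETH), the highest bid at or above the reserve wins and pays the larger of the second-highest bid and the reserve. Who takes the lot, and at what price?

Vickrey auction (reserve price 53 ETH): the highest bid at or above the reserve wins and pays the larger of the second-highest bid and the reserve.
Sorting bids: 63 (0xcbe6) > 43 (0x1e75) > 34 (0x5974) > 7 (0x3177)
0xcbe6 has the top bid at or above the reserve (63 ETH).
max(second-highest 43 ETH, reserve 53 ETH) = 53 ETH.

0xcbe6 pays 53 ETH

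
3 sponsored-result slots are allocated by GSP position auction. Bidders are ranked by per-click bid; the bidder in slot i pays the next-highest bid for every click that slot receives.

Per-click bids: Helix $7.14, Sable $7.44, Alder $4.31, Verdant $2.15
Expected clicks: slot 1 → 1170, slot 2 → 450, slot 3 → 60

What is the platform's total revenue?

Total revenue: $10422.30

Per-click bids in order: $7.44 (Sable) > $7.14 (Helix) > $4.31 (Alder) > $2.15 (Verdant)
Slot 1: Sable pays $7.14 × 1170 = $8353.80
Slot 2: Helix pays $4.31 × 450 = $1939.50
Slot 3: Alder pays $2.15 × 60 = $129.00
Total = $10422.30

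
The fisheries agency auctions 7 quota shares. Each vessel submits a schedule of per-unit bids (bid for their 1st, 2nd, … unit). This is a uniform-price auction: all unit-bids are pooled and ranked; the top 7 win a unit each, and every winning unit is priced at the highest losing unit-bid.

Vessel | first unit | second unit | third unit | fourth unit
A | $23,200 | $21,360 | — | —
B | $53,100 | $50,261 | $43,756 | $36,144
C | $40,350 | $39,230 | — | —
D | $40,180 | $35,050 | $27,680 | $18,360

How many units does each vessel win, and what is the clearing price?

B 4, C 2, D 1; clearing price $35,050

All unit-bids, highest first — top 7: 53,100 (B-1), 50,261 (B-2), 43,756 (B-3), 40,350 (C-1), 40,180 (D-1), 39,230 (C-2), 36,144 (B-4)
First bid not allocated: $35,050.
Allocation: B 4, C 2, D 1.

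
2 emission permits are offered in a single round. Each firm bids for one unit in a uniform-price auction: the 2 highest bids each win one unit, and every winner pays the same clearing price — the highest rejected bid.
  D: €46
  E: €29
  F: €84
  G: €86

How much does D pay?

Ordering the bids: 86 (G), 84 (F), 46 (D), 29 (E)
Top 2: G, F.
Highest unsuccessful bid: €46 → clearing price.
D does not win → pays €0.

D pays €0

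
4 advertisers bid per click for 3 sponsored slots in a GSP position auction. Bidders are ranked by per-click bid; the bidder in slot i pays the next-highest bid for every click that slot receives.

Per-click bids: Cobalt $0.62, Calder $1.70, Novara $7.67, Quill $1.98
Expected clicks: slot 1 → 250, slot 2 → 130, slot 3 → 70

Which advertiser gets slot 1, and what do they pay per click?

Novara; $1.98 per click

Ranked by bid: $7.67 (Novara) > $1.98 (Quill) > $1.70 (Calder) > $0.62 (Cobalt)
Slot 1 goes to the first-ranked bidder, Novara, who pays the next bid down: $1.98/click.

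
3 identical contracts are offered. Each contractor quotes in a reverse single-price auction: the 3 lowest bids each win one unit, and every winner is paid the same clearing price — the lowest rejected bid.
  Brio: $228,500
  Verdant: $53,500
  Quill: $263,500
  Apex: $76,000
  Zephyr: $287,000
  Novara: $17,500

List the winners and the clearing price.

Ordering the bids: 17,500 (Novara), 53,500 (Verdant), 76,000 (Apex), 228,500 (Brio), 263,500 (Quill), …
Lowest 3: Novara, Verdant, Apex.
First losing bid is Brio's $228,500, which sets the uniform price.

Novara, Verdant, Apex; each is paid $228,500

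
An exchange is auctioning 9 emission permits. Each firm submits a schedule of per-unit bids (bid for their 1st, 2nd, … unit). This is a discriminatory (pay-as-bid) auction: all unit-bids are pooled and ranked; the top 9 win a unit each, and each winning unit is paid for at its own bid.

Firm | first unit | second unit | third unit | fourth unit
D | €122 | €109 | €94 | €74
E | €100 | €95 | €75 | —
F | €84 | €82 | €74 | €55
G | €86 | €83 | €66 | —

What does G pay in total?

G pays €169

Pooled unit-bids ranked (top 9): 122 (D-1), 109 (D-2), 100 (E-1), 95 (E-2), 94 (D-3), 86 (G-1), 84 (F-1), 83 (G-2), 82 (F-2)
Next rejected bid: €75 (not a price — pay-as-bid).
G's winning unit-bids: 86 + 83 = €169.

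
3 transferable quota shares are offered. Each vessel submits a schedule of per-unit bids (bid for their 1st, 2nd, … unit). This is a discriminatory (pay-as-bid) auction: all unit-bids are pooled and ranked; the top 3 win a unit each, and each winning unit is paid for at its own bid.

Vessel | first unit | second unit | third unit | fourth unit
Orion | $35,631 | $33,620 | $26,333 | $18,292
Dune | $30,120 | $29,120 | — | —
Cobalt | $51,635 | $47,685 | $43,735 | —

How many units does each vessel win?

All unit-bids, highest first — top 3: 51,635 (Cobalt-1), 47,685 (Cobalt-2), 43,735 (Cobalt-3)
Next rejected bid: $35,631 (not a price — pay-as-bid).
Allocation: Cobalt 3.

Cobalt 3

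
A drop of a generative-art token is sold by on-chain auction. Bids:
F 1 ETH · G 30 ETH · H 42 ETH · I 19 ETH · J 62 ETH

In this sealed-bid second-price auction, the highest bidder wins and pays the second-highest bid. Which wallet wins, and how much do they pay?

J pays 42 ETH

Rule: the highest bidder wins and pays the second-highest bid.
Bids ranked: 62 (J) > 42 (H) > 30 (G) > 19 (I) > 1 (F)
J is highest; pays the second-highest bid, 42 ETH.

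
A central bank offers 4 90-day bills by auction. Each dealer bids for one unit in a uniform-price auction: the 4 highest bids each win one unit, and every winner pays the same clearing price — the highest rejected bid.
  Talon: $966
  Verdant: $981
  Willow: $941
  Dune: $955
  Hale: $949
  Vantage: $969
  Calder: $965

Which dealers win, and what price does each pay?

Ordering the bids: 981 (Verdant), 969 (Vantage), 966 (Talon), 965 (Calder), 955 (Dune), 949 (Hale), …
The 4 highest are Verdant, Vantage, Talon, Calder.
First losing bid is Dune's $955, which sets the uniform price.

Verdant, Vantage, Talon, Calder; each pays $955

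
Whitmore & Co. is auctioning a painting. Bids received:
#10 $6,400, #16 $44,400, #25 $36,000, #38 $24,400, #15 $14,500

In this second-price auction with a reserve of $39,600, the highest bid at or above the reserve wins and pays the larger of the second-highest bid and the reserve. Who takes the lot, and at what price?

Sorting bids: 44,400 (#16) > 36,000 (#25) > 24,400 (#38) > 14,500 (#15) > 6,400 (#10)
#16 has the top bid at or above the reserve ($44,400).
Second-highest bid $36,000 is below the reserve $39,600, so the reserve binds → payment $39,600.

#16 pays $39,600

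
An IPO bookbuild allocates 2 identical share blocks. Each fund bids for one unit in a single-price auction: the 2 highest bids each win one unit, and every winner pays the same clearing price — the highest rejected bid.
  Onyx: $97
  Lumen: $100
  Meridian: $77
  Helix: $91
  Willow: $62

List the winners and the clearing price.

Bids ranked high→low: 100 (Lumen), 97 (Onyx), 91 (Helix), 77 (Meridian), …
Top 2: Lumen, Onyx.
Highest unsuccessful bid: $91 → clearing price.

Lumen, Onyx; each pays $91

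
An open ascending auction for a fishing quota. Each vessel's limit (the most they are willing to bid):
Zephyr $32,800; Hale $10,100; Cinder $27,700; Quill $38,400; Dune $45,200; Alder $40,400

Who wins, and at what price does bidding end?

Dune wins at $40,400

Sorting limits: 45,200 (Dune) > 40,400 (Alder) > 38,400 (Quill) > 32,800 (Zephyr) > 27,700 (Cinder) > 10,100 (Hale)
Alder is the last rival to drop out, at $40,400; Dune remains and wins at that price.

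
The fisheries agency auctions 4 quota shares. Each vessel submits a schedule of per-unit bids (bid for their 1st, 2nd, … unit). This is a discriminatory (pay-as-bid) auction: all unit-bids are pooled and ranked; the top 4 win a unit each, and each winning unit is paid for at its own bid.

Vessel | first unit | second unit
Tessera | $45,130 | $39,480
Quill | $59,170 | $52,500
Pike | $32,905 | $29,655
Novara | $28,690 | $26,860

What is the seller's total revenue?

Merging the schedules and taking the best 4: 59,170 (Quill-1), 52,500 (Quill-2), 45,130 (Tessera-1), 39,480 (Tessera-2)
Next rejected bid: $32,905 (not a price — pay-as-bid).
Each winning unit pays its own bid.
Revenue = 59,170 + 52,500 + 45,130 + 39,480 = $196,280.

Total revenue: $196,280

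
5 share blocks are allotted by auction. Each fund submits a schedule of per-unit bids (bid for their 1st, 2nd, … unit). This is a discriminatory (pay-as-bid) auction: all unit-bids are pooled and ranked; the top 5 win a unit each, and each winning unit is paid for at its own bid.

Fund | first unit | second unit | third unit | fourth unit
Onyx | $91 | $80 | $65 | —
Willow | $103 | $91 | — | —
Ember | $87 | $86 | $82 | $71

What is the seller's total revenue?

All unit-bids, highest first — top 5: 103 (Willow-1), 91 (Onyx-1), 91 (Willow-2), 87 (Ember-1), 86 (Ember-2)
Next rejected bid: $82 (not a price — pay-as-bid).
Each winning unit pays its own bid.
Revenue = 103 + 91 + 91 + 87 + 86 = $458.

Total revenue: $458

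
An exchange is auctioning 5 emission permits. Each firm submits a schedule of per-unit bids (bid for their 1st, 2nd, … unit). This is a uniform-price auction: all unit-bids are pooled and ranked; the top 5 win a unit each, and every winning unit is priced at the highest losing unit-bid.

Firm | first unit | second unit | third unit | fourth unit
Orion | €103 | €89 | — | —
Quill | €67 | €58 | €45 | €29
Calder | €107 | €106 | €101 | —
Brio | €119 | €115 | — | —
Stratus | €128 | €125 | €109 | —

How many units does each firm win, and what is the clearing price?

All unit-bids, highest first — top 5: 128 (Stratus-1), 125 (Stratus-2), 119 (Brio-1), 115 (Brio-2), 109 (Stratus-3)
First bid not allocated: €107.
Allocation: Brio 2, Stratus 3.

Brio 2, Stratus 3; clearing price €107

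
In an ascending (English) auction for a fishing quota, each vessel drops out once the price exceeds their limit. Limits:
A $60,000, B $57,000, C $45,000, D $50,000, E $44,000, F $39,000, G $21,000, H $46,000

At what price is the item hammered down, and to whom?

Limits ranked: 60,000 (A) > 57,000 (B) > 50,000 (D) > 46,000 (H) > 45,000 (C) > 44,000 (E) > …
Once the price passes $57,000, only A is left; the hammer falls at B's limit of $57,000.

A wins at $57,000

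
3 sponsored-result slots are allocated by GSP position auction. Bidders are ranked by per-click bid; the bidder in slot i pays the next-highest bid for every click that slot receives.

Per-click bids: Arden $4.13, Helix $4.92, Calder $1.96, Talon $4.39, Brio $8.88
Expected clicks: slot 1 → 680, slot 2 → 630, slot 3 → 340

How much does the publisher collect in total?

Ranked by bid: $8.88 (Brio) > $4.92 (Helix) > $4.39 (Talon) > $4.13 (Arden) > …
Slot 1: Brio pays $4.92 × 680 = $3345.60
Slot 2: Helix pays $4.39 × 630 = $2765.70
Slot 3: Talon pays $4.13 × 340 = $1404.20
Total = $7515.50

Total revenue: $7515.50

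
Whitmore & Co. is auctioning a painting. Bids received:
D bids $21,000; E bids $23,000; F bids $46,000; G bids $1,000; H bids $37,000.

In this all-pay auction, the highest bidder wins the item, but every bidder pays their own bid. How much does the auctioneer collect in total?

Total revenue: $128,000

Bids ranked: 46,000 (F) > 37,000 (H) > 23,000 (E) > 21,000 (D) > 1,000 (G)
Every bidder forfeits their bid regardless of winning.
Revenue = 21,000 + 23,000 + 46,000 + 1,000 + 37,000 = $128,000.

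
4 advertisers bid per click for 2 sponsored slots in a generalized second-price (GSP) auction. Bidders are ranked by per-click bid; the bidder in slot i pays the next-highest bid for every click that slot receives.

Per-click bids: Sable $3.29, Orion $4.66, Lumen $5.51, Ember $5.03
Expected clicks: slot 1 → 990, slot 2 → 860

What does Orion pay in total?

Orion pays $0.00

Ranked by bid: $5.51 (Lumen) > $5.03 (Ember) > $4.66 (Orion) > …
Orion ranks below slot 2 → no slot, pays nothing.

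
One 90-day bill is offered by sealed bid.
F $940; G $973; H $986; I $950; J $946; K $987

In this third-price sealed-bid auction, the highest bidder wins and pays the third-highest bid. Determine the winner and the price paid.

K pays $973

Third-price sealed-bid auction: the highest bidder wins and pays the third-highest bid.
Bids ranked: 987 (K) > 986 (H) > 973 (G) > 950 (I) > 946 (J) > 940 (F)
K is highest; pays the third-highest bid, $973.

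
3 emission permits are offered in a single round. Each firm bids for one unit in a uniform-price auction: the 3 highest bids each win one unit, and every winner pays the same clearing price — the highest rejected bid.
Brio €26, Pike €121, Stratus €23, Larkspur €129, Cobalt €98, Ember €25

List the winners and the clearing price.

Larkspur, Pike, Cobalt; each pays €26

Ordering the bids: 129 (Larkspur), 121 (Pike), 98 (Cobalt), 26 (Brio), 25 (Ember), …
The 3 highest are Larkspur, Pike, Cobalt.
Highest unsuccessful bid: €26 → clearing price.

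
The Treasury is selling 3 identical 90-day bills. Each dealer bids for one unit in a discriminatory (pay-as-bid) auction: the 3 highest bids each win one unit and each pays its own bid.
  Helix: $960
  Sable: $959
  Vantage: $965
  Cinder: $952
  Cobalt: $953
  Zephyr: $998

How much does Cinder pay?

Cinder pays $0

Ordering the bids: 998 (Zephyr), 965 (Vantage), 960 (Helix), 959 (Sable), 953 (Cobalt), …
Winners (3 units): Zephyr, Vantage, Helix.
Cinder does not win → $0.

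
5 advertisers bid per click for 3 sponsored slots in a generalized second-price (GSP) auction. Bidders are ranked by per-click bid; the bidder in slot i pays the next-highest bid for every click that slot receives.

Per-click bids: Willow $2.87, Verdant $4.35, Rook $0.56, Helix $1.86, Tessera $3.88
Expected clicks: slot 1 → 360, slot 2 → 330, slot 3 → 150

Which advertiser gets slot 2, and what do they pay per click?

Tessera; $2.87 per click

Per-click bids in order: $4.35 (Verdant) > $3.88 (Tessera) > $2.87 (Willow) > $1.86 (Helix) > …
Slot 2 goes to the second-ranked bidder, Tessera, who pays the next bid down: $2.87/click.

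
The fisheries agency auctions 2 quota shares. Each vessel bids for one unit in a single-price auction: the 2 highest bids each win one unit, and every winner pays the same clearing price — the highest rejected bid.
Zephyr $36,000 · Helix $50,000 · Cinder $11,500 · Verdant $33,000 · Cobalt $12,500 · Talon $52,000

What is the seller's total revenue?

Bids ranked high→low: 52,000 (Talon), 50,000 (Helix), 36,000 (Zephyr), 33,000 (Verdant), …
The 2 highest are Talon, Helix.
Highest unsuccessful bid: $36,000 → clearing price.
Total revenue = 2 × $36,000 = $72,000.

Total revenue: $72,000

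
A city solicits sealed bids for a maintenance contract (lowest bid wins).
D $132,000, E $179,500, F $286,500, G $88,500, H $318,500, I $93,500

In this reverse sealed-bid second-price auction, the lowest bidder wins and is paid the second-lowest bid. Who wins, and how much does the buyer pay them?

G is paid $93,500

Rule: the lowest bidder wins and is paid the second-lowest bid.
Bids ranked: 88,500 (G) < 93,500 (I) < 132,000 (D) < 179,500 (E) < 286,500 (F) < 318,500 (H)
G is lowest; is paid the second-lowest bid, $93,500.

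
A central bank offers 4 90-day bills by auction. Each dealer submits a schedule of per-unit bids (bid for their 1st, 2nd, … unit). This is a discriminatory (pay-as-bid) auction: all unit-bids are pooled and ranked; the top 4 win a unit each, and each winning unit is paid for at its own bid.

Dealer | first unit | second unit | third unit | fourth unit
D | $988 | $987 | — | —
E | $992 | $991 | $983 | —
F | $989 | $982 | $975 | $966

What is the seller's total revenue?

Merging the schedules and taking the best 4: 992 (E-1), 991 (E-2), 989 (F-1), 988 (D-1)
Next rejected bid: $987 (not a price — pay-as-bid).
Each winning unit pays its own bid.
Revenue = 992 + 991 + 989 + 988 = $3,960.

Total revenue: $3,960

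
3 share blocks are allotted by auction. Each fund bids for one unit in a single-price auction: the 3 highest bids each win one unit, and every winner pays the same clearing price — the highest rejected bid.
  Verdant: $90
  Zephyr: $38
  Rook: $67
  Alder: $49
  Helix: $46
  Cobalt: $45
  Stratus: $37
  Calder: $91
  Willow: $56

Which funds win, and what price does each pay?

Calder, Verdant, Rook; each pays $56

Bids ranked high→low: 91 (Calder), 90 (Verdant), 67 (Rook), 56 (Willow), 49 (Alder), …
Winners (3 units): Calder, Verdant, Rook.
First losing bid is Willow's $56, which sets the uniform price.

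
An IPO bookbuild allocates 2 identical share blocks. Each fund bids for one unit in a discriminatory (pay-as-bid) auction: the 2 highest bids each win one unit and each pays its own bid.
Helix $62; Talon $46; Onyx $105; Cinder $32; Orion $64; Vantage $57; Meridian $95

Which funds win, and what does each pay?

Ordering the bids: 105 (Onyx), 95 (Meridian), 64 (Orion), 62 (Helix), …
Top 2: Onyx, Meridian.
Each winner pays its own bid: Onyx $105, Meridian $95.

Onyx $105, Meridian $95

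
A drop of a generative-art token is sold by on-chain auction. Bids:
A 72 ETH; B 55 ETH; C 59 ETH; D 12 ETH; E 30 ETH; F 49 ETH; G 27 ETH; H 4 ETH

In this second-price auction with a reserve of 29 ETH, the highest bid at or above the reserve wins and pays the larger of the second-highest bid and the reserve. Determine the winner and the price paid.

A pays 59 ETH

Rule: the highest bid at or above the reserve wins and pays the larger of the second-highest bid and the reserve.
Bids ranked: 72 (A) > 59 (C) > 55 (B) > 49 (F) > 30 (E) > 27 (G) > …
A has the top bid at or above the reserve (72 ETH).
max(second-highest 59 ETH, reserve 29 ETH) = 59 ETH; the reserve does not bind.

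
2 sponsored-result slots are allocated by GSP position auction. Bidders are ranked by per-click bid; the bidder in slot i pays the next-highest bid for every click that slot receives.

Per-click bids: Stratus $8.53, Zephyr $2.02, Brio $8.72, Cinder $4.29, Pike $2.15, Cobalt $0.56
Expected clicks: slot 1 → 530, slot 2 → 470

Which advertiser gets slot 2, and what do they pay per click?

Ranked by bid: $8.72 (Brio) > $8.53 (Stratus) > $4.29 (Cinder) > …
Slot 2 goes to the second-ranked bidder, Stratus, who pays the next bid down: $4.29/click.

Stratus; $4.29 per click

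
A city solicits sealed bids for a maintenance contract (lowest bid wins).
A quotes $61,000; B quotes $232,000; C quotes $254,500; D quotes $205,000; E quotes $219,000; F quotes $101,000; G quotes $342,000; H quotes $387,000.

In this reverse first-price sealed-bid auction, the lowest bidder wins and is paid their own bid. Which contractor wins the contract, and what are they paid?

A is paid $61,000

Rule: the lowest bidder wins and is paid their own bid.
Sorting bids: 61,000 (A) < 101,000 (F) < 205,000 (D) < 219,000 (E) < 232,000 (B) < 254,500 (C) < …
A has the lowest bid and is paid exactly that: $61,000.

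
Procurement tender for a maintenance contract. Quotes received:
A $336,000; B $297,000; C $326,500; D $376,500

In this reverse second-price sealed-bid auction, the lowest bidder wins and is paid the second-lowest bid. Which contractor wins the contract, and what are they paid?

Bids ranked: 297,000 (B) < 326,500 (C) < 336,000 (A) < 376,500 (D)
B is lowest; is paid the second-lowest bid, $326,500.

B is paid $326,500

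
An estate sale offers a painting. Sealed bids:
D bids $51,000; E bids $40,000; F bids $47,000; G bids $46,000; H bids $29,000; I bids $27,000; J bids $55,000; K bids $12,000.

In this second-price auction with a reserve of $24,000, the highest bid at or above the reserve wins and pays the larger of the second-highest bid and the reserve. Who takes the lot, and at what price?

Second-price auction with a reserve of $24,000: the highest bid at or above the reserve wins and pays the larger of the second-highest bid and the reserve.
Bids ranked: 55,000 (J) > 51,000 (D) > 47,000 (F) > 46,000 (G) > 40,000 (E) > 29,000 (H) > …
J has the top bid at or above the reserve ($55,000).
Second-highest bid $51,000 exceeds the reserve $24,000 → payment $51,000.

J pays $51,000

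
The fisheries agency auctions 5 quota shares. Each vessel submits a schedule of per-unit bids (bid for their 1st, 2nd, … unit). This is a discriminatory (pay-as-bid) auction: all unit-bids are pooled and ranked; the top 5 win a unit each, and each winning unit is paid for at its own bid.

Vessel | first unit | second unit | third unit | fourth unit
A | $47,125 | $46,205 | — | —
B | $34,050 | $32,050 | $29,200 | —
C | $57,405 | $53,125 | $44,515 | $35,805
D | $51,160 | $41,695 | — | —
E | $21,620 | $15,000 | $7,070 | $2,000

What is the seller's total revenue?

All unit-bids, highest first — top 5: 57,405 (C-1), 53,125 (C-2), 51,160 (D-1), 47,125 (A-1), 46,205 (A-2)
Next rejected bid: $44,515 (not a price — pay-as-bid).
Each winning unit pays its own bid.
Revenue = 57,405 + 53,125 + 51,160 + 47,125 + 46,205 = $255,020.

Total revenue: $255,020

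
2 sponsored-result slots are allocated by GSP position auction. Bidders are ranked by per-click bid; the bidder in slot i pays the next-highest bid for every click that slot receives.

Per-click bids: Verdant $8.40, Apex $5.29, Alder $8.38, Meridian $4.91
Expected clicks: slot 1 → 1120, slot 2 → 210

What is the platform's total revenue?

Total revenue: $10496.50

Ranked by bid: $8.40 (Verdant) > $8.38 (Alder) > $5.29 (Apex) > …
Slot 1: Verdant pays $8.38 × 1120 = $9385.60
Slot 2: Alder pays $5.29 × 210 = $1110.90
Total = $10496.50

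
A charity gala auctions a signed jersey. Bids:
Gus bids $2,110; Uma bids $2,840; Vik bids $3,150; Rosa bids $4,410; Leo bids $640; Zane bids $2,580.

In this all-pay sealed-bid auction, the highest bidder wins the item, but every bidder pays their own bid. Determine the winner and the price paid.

Rosa pays $4,410

Rule: the highest bidder wins the item, but every bidder pays their own bid.
Sorting bids: 4,410 (Rosa) > 3,150 (Vik) > 2,840 (Uma) > 2,580 (Zane) > 2,110 (Gus) > 640 (Leo)
Rosa is highest and takes the item; every bidder forfeits their bid.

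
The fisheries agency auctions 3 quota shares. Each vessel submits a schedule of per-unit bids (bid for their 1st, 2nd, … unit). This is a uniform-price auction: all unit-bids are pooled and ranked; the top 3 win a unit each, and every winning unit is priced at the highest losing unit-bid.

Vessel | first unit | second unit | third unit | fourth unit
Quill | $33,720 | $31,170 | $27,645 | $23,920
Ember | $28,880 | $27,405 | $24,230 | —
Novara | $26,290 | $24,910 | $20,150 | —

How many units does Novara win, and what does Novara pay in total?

Novara: 0 units, pays $0

Pooled unit-bids ranked (top 3): 33,720 (Quill-1), 31,170 (Quill-2), 28,880 (Ember-1)
First bid not allocated: $27,645.
Novara wins 0 unit(s) at $27,645 each.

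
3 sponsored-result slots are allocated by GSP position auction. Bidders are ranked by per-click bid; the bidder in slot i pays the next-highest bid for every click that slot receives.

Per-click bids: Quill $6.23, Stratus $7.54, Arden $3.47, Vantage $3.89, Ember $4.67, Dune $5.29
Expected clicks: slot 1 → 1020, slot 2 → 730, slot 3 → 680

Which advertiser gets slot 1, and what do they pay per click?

Stratus; $6.23 per click

Sorting advertisers: $7.54 (Stratus) > $6.23 (Quill) > $5.29 (Dune) > $4.67 (Ember) > …
Slot 1 goes to the first-ranked bidder, Stratus, who pays the next bid down: $6.23/click.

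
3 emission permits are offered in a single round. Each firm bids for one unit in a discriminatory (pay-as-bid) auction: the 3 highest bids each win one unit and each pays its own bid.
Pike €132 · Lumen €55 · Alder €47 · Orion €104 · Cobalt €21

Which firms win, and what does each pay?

Bids ranked high→low: 132 (Pike), 104 (Orion), 55 (Lumen), 47 (Alder), 21 (Cobalt)
Top 3: Pike, Orion, Lumen.
Each winner pays its own bid: Pike €132, Orion €104, Lumen €55.

Pike €132, Orion €104, Lumen €55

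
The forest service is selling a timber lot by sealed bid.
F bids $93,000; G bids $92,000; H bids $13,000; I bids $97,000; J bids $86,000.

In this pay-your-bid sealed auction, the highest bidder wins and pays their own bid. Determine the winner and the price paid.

I pays $97,000

Sorting bids: 97,000 (I) > 93,000 (F) > 92,000 (G) > 86,000 (J) > 13,000 (H)
First-price: I pays what they bid, $97,000.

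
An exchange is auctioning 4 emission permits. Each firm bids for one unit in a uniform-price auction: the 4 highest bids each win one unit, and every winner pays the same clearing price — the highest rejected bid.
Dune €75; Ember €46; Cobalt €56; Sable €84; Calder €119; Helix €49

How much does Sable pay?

Bids ranked high→low: 119 (Calder), 84 (Sable), 75 (Dune), 56 (Cobalt), 49 (Helix), 46 (Ember)
Top 4: Calder, Sable, Dune, Cobalt.
Clearing price = highest rejected bid = €49.
Sable wins → pays €49.

Sable pays €49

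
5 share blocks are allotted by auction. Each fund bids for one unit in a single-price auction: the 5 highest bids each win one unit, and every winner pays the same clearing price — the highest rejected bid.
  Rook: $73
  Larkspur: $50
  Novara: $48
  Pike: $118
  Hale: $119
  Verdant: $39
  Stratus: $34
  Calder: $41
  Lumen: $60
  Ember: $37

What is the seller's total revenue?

Total revenue: $240

Sorting: 119 (Hale), 118 (Pike), 73 (Rook), 60 (Lumen), 50 (Larkspur), 48 (Novara), 41 (Calder), …
Top 5: Hale, Pike, Rook, Lumen, Larkspur.
Highest unsuccessful bid: $48 → clearing price.
Total revenue = 5 × $48 = $240.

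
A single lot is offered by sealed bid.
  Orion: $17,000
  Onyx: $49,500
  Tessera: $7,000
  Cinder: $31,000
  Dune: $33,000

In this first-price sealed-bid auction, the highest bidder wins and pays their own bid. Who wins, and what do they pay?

First-price sealed-bid auction: the highest bidder wins and pays their own bid.
Sorting bids: 49,500 (Onyx) > 33,000 (Dune) > 31,000 (Cinder) > 17,000 (Orion) > 7,000 (Tessera)
First-price: Onyx pays what they bid, $49,500.

Onyx pays $49,500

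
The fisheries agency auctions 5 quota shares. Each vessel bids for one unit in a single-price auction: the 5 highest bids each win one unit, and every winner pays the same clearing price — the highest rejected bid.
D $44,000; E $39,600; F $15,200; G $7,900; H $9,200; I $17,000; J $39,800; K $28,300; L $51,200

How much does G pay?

Ordering the bids: 51,200 (L), 44,000 (D), 39,800 (J), 39,600 (E), 28,300 (K), 17,000 (I), 15,200 (F), …
The 5 highest are L, D, J, E, K.
Clearing price = highest rejected bid = $17,000.
G does not win → pays $0.

G pays $0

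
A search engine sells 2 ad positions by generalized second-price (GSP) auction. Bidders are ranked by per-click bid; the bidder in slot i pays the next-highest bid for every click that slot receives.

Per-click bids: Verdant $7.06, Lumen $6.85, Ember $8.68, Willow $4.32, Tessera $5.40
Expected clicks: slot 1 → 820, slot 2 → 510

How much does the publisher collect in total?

Per-click bids in order: $8.68 (Ember) > $7.06 (Verdant) > $6.85 (Lumen) > …
Slot 1: Ember pays $7.06 × 820 = $5789.20
Slot 2: Verdant pays $6.85 × 510 = $3493.50
Total = $9282.70

Total revenue: $9282.70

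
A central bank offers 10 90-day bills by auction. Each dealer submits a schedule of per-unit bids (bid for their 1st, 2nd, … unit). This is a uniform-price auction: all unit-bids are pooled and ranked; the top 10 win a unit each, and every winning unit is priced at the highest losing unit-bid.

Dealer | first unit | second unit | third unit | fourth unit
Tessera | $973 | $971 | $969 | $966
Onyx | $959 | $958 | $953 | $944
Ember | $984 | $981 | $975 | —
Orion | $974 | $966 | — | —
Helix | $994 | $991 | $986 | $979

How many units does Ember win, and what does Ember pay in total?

Merging the schedules and taking the best 10: 994 (Helix-1), 991 (Helix-2), 986 (Helix-3), 984 (Ember-1), 981 (Ember-2), 979 (Helix-4), 975 (Ember-3), 974 (Orion-1), 973 (Tessera-1), 971 (Tessera-2)
First bid not allocated: $969.
Ember wins 3 unit(s) at $969 each.

Ember: 3 units, pays $2,907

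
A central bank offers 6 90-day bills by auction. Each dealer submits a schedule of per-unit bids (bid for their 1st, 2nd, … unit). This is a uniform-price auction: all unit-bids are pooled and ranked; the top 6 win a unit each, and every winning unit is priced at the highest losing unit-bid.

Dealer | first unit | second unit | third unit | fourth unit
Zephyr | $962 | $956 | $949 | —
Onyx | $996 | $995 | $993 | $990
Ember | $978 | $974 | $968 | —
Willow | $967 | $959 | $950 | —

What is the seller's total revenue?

All unit-bids, highest first — top 6: 996 (Onyx-1), 995 (Onyx-2), 993 (Onyx-3), 990 (Onyx-4), 978 (Ember-1), 974 (Ember-2)
The (k+1)-th unit-bid is $968.
Allocation: Ember 2, Onyx 4. Every unit priced at $968.
Revenue = 6 × 968 = $5,808.

Total revenue: $5,808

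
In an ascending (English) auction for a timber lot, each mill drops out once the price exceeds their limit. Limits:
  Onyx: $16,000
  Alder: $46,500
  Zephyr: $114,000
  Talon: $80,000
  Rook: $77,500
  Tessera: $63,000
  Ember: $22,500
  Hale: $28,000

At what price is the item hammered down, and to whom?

Rule: the price rises until one bidder remains; the winner pays the price at which the last rival dropped out.
Limits ranked: 114,000 (Zephyr) > 80,000 (Talon) > 77,500 (Rook) > 63,000 (Tessera) > 46,500 (Alder) > 28,000 (Hale) > …
Bidding ends when Talon exits at $80,000; Zephyr takes it.

Zephyr wins at $80,000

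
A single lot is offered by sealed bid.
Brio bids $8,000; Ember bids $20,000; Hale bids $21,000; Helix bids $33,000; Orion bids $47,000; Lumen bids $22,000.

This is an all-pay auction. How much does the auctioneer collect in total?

Total revenue: $151,000

Bids ranked: 47,000 (Orion) > 33,000 (Helix) > 22,000 (Lumen) > 21,000 (Hale) > 20,000 (Ember) > 8,000 (Brio)
Every bidder forfeits their bid regardless of winning.
Revenue = 8,000 + 20,000 + 21,000 + 33,000 + 47,000 + 22,000 = $151,000.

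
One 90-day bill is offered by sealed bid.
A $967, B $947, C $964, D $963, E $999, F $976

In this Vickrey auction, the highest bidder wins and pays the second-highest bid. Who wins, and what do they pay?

E pays $976

Bids ranked: 999 (E) > 976 (F) > 967 (A) > 964 (C) > 963 (D) > 947 (B)
Second-price: E pays F's bid of $976.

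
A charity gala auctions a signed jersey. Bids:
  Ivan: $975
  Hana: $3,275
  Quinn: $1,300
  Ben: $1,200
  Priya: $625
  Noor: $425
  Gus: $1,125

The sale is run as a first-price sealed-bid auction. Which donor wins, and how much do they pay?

First-price sealed-bid auction: the highest bidder wins and pays their own bid.
Bids in order: 3,275 (Hana) > 1,300 (Quinn) > 1,200 (Ben) > 1,125 (Gus) > 975 (Ivan) > 625 (Priya) > …
Hana has the highest bid and pays exactly that: $3,275.

Hana pays $3,275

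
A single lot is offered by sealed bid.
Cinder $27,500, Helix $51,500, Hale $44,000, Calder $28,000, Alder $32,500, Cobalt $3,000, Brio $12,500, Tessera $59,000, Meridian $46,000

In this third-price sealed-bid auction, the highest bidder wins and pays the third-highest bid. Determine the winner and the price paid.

Rule: the highest bidder wins and pays the third-highest bid.
Bids ranked: 59,000 (Tessera) > 51,500 (Helix) > 46,000 (Meridian) > 44,000 (Hale) > 32,500 (Alder) > 28,000 (Calder) > …
Tessera wins; payment is bid #3 in the ranking = $46,000.

Tessera pays $46,000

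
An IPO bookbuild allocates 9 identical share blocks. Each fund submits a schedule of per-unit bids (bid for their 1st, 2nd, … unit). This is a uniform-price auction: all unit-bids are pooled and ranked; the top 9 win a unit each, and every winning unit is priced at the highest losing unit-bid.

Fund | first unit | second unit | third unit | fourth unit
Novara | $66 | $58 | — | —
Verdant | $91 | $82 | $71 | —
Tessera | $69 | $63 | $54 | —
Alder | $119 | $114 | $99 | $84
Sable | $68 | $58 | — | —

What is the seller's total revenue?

Merging the schedules and taking the best 9: 119 (Alder-1), 114 (Alder-2), 99 (Alder-3), 91 (Verdant-1), 84 (Alder-4), 82 (Verdant-2), 71 (Verdant-3), 69 (Tessera-1), 68 (Sable-1)
The (k+1)-th unit-bid is $66.
Allocation: Alder 4, Sable 1, Tessera 1, Verdant 3. Every unit priced at $66.
Revenue = 9 × 66 = $594.

Total revenue: $594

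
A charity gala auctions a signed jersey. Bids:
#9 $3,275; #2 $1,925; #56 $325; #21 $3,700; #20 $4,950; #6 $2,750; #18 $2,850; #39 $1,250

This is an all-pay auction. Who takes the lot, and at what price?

Rule: the highest bidder wins the item, but every bidder pays their own bid.
Bids ranked: 4,950 (#20) > 3,700 (#21) > 3,275 (#9) > 2,850 (#18) > 2,750 (#6) > 1,925 (#2) > …
#20 wins with the top bid; all bids are sunk regardless.

#20 pays $4,950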